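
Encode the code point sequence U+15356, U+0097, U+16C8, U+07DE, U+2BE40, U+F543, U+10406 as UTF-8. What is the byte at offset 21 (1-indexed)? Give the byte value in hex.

0x90

1-indexed offset 21 is 0-indexed offset 20.
U+15356 → 4-byte form F0 95 8D 96 at offsets 0–3.
U+0097 → 2-byte form C2 97 at offsets 4–5.
U+16C8 → 3-byte form E1 9B 88 at offsets 6–8.
U+07DE → 2-byte form DF 9E at offsets 9–10.
U+2BE40 → 4-byte form F0 AB B9 80 at offsets 11–14.
U+F543 → 3-byte form EF 95 83 at offsets 15–17.
U+10406 → 4-byte form F0 90 90 86 at offsets 18–21.
Offset 20 falls in char 7's range; it's byte 3 of F0 90 90 86 = 0x90.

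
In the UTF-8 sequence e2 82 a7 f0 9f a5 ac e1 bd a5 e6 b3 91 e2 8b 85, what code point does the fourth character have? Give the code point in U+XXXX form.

U+6CD1

Offset 0: leading byte 0xE2 = 11100010 → 3-byte char #1 = E2 82 A7.
Offset 3: leading byte 0xF0 = 11110000 → 4-byte char #2 = F0 9F A5 AC.
Offset 7: leading byte 0xE1 = 11100001 → 3-byte char #3 = E1 BD A5.
Offset 10: leading byte 0xE6 = 11100110 → 3-byte char #4 = E6 B3 91.
Leading byte 0xE6 = 11100110 matches 1110xxxx → 3-byte sequence.
Byte 1: 0xE6 = 11100110, payload 0110 (4 bits).
Byte 2: 0xB3 = 10110011 (10xxxxxx ✓), payload 110011.
Byte 3: 0x91 = 10010001 (10xxxxxx ✓), payload 010001.
Concatenate: 0110110011010001 = 0x6CD1 (16 bits → U+6CD1).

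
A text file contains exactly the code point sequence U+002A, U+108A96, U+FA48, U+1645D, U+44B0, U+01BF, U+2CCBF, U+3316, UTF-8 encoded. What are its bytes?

U+002A: 1-byte form → 2A.
U+108A96: 4-byte form → F4 88 AA 96.
U+FA48: 3-byte form → EF A9 88.
U+1645D: 4-byte form → F0 96 91 9D.
U+44B0: 3-byte form → E4 92 B0.
U+01BF: 2-byte form → C6 BF.
U+2CCBF: 4-byte form → F0 AC B2 BF.
U+3316: 3-byte form → E3 8C 96.
Concatenated (24 bytes): 2A F4 88 AA 96 EF A9 88 F0 96 91 9D E4 92 B0 C6 BF F0 AC B2 BF E3 8C 96.

2A F4 88 AA 96 EF A9 88 F0 96 91 9D E4 92 B0 C6 BF F0 AC B2 BF E3 8C 96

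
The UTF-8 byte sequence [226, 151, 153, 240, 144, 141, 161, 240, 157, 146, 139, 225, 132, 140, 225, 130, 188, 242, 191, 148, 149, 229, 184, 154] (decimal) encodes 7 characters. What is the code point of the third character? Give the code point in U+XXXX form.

Offset 0: leading byte 0xE2 = 11100010 → 3-byte char #1 = E2 97 99.
Offset 3: leading byte 0xF0 = 11110000 → 4-byte char #2 = F0 90 8D A1.
Offset 7: leading byte 0xF0 = 11110000 → 4-byte char #3 = F0 9D 92 8B.
Leading byte 0xF0 = 11110000 matches 11110xxx → 4-byte sequence.
Byte 1: 0xF0 = 11110000, payload 000 (3 bits).
Byte 2: 0x9D = 10011101 (10xxxxxx ✓), payload 011101.
Byte 3: 0x92 = 10010010 (10xxxxxx ✓), payload 010010.
Byte 4: 0x8B = 10001011 (10xxxxxx ✓), payload 001011.
Concatenate: 000011101010010001011 = 0x1D48B (21 bits → U+1D48B).

U+1D48B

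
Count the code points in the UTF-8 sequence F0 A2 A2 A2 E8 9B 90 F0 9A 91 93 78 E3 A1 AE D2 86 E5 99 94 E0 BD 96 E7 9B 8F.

Byte at offset 0: 0xF0 = 11110000 → 4-byte char (#1). Advance 4.
Byte at offset 4: 0xE8 = 11101000 → 3-byte char (#2). Advance 3.
Byte at offset 7: 0xF0 = 11110000 → 4-byte char (#3). Advance 4.
Byte at offset 11: 0x78 = 01111000 → 1-byte char (#4). Advance 1.
Byte at offset 12: 0xE3 = 11100011 → 3-byte char (#5). Advance 3.
Byte at offset 15: 0xD2 = 11010010 → 2-byte char (#6). Advance 2.
Byte at offset 17: 0xE5 = 11100101 → 3-byte char (#7). Advance 3.
Byte at offset 20: 0xE0 = 11100000 → 3-byte char (#8). Advance 3.
Byte at offset 23: 0xE7 = 11100111 → 3-byte char (#9). Advance 3.
Reached end at offset 26 after 9 code points.

9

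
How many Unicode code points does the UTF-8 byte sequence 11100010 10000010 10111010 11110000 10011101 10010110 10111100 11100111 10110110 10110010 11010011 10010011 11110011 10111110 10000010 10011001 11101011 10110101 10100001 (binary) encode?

Byte at offset 0: 0xE2 = 11100010 → 3-byte char (#1). Advance 3.
Byte at offset 3: 0xF0 = 11110000 → 4-byte char (#2). Advance 4.
Byte at offset 7: 0xE7 = 11100111 → 3-byte char (#3). Advance 3.
Byte at offset 10: 0xD3 = 11010011 → 2-byte char (#4). Advance 2.
Byte at offset 12: 0xF3 = 11110011 → 4-byte char (#5). Advance 4.
Byte at offset 16: 0xEB = 11101011 → 3-byte char (#6). Advance 3.
Reached end at offset 19 after 6 code points.

6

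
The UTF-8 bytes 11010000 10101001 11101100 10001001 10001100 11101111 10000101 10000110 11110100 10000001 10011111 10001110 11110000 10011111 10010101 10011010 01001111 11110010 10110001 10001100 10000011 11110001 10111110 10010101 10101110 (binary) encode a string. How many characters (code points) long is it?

Byte at offset 0: 0xD0 = 11010000 → 2-byte char (#1). Advance 2.
Byte at offset 2: 0xEC = 11101100 → 3-byte char (#2). Advance 3.
Byte at offset 5: 0xEF = 11101111 → 3-byte char (#3). Advance 3.
Byte at offset 8: 0xF4 = 11110100 → 4-byte char (#4). Advance 4.
Byte at offset 12: 0xF0 = 11110000 → 4-byte char (#5). Advance 4.
Byte at offset 16: 0x4F = 01001111 → 1-byte char (#6). Advance 1.
Byte at offset 17: 0xF2 = 11110010 → 4-byte char (#7). Advance 4.
Byte at offset 21: 0xF1 = 11110001 → 4-byte char (#8). Advance 4.
Reached end at offset 25 after 8 code points.

8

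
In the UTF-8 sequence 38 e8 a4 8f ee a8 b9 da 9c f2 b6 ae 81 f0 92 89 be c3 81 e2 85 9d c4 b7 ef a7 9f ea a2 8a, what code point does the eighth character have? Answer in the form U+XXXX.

Offset 0: leading byte 0x38 = 00111000 → 1-byte char #1 = 38.
Offset 1: leading byte 0xE8 = 11101000 → 3-byte char #2 = E8 A4 8F.
Offset 4: leading byte 0xEE = 11101110 → 3-byte char #3 = EE A8 B9.
Offset 7: leading byte 0xDA = 11011010 → 2-byte char #4 = DA 9C.
Offset 9: leading byte 0xF2 = 11110010 → 4-byte char #5 = F2 B6 AE 81.
Offset 13: leading byte 0xF0 = 11110000 → 4-byte char #6 = F0 92 89 BE.
Offset 17: leading byte 0xC3 = 11000011 → 2-byte char #7 = C3 81.
Offset 19: leading byte 0xE2 = 11100010 → 3-byte char #8 = E2 85 9D.
Leading byte 0xE2 = 11100010 matches 1110xxxx → 3-byte sequence.
Byte 1: 0xE2 = 11100010, payload 0010 (4 bits).
Byte 2: 0x85 = 10000101 (10xxxxxx ✓), payload 000101.
Byte 3: 0x9D = 10011101 (10xxxxxx ✓), payload 011101.
Concatenate: 0010000101011101 = 0x215D (16 bits → U+215D).

U+215D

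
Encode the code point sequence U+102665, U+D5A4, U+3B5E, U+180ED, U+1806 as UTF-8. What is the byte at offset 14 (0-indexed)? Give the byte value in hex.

U+102665 → 4-byte form F4 82 99 A5 at offsets 0–3.
U+D5A4 → 3-byte form ED 96 A4 at offsets 4–6.
U+3B5E → 3-byte form E3 AD 9E at offsets 7–9.
U+180ED → 4-byte form F0 98 83 AD at offsets 10–13.
U+1806 → 3-byte form E1 A0 86 at offsets 14–16.
Offset 14 falls in char 5's range; it's byte 1 of E1 A0 86 = 0xE1.

0xE1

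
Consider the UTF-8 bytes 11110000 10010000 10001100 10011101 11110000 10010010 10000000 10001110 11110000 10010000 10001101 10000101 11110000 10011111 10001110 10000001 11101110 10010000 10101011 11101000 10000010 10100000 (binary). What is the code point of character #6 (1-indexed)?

U+80A0

Offset 0: leading byte 0xF0 = 11110000 → 4-byte char #1 = F0 90 8C 9D.
Offset 4: leading byte 0xF0 = 11110000 → 4-byte char #2 = F0 92 80 8E.
Offset 8: leading byte 0xF0 = 11110000 → 4-byte char #3 = F0 90 8D 85.
Offset 12: leading byte 0xF0 = 11110000 → 4-byte char #4 = F0 9F 8E 81.
Offset 16: leading byte 0xEE = 11101110 → 3-byte char #5 = EE 90 AB.
Offset 19: leading byte 0xE8 = 11101000 → 3-byte char #6 = E8 82 A0.
Leading byte 0xE8 = 11101000 matches 1110xxxx → 3-byte sequence.
Byte 1: 0xE8 = 11101000, payload 1000 (4 bits).
Byte 2: 0x82 = 10000010 (10xxxxxx ✓), payload 000010.
Byte 3: 0xA0 = 10100000 (10xxxxxx ✓), payload 100000.
Concatenate: 1000000010100000 = 0x80A0 (16 bits → U+80A0).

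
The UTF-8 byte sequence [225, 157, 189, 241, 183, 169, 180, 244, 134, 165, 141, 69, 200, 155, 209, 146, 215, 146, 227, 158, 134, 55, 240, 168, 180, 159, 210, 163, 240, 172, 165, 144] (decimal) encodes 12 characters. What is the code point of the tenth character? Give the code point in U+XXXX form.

Offset 0: leading byte 0xE1 = 11100001 → 3-byte char #1 = E1 9D BD.
Offset 3: leading byte 0xF1 = 11110001 → 4-byte char #2 = F1 B7 A9 B4.
Offset 7: leading byte 0xF4 = 11110100 → 4-byte char #3 = F4 86 A5 8D.
Offset 11: leading byte 0x45 = 01000101 → 1-byte char #4 = 45.
Offset 12: leading byte 0xC8 = 11001000 → 2-byte char #5 = C8 9B.
Offset 14: leading byte 0xD1 = 11010001 → 2-byte char #6 = D1 92.
Offset 16: leading byte 0xD7 = 11010111 → 2-byte char #7 = D7 92.
Offset 18: leading byte 0xE3 = 11100011 → 3-byte char #8 = E3 9E 86.
Offset 21: leading byte 0x37 = 00110111 → 1-byte char #9 = 37.
Offset 22: leading byte 0xF0 = 11110000 → 4-byte char #10 = F0 A8 B4 9F.
Leading byte 0xF0 = 11110000 matches 11110xxx → 4-byte sequence.
Byte 1: 0xF0 = 11110000, payload 000 (3 bits).
Byte 2: 0xA8 = 10101000 (10xxxxxx ✓), payload 101000.
Byte 3: 0xB4 = 10110100 (10xxxxxx ✓), payload 110100.
Byte 4: 0x9F = 10011111 (10xxxxxx ✓), payload 011111.
Concatenate: 000101000110100011111 = 0x28D1F (21 bits → U+28D1F).

U+28D1F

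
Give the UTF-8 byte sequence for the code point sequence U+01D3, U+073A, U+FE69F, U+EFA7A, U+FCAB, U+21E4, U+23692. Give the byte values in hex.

U+01D3: 2-byte form → C7 93.
U+073A: 2-byte form → DC BA.
U+FE69F: 4-byte form → F3 BE 9A 9F.
U+EFA7A: 4-byte form → F3 AF A9 BA.
U+FCAB: 3-byte form → EF B2 AB.
U+21E4: 3-byte form → E2 87 A4.
U+23692: 4-byte form → F0 A3 9A 92.
Concatenated (22 bytes): C7 93 DC BA F3 BE 9A 9F F3 AF A9 BA EF B2 AB E2 87 A4 F0 A3 9A 92.

C7 93 DC BA F3 BE 9A 9F F3 AF A9 BA EF B2 AB E2 87 A4 F0 A3 9A 92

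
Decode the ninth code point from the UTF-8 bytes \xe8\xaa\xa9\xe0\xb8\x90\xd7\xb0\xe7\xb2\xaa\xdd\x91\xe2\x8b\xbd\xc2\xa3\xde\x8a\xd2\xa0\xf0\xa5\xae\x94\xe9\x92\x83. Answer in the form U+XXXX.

Offset 0: leading byte 0xE8 = 11101000 → 3-byte char #1 = E8 AA A9.
Offset 3: leading byte 0xE0 = 11100000 → 3-byte char #2 = E0 B8 90.
Offset 6: leading byte 0xD7 = 11010111 → 2-byte char #3 = D7 B0.
Offset 8: leading byte 0xE7 = 11100111 → 3-byte char #4 = E7 B2 AA.
Offset 11: leading byte 0xDD = 11011101 → 2-byte char #5 = DD 91.
Offset 13: leading byte 0xE2 = 11100010 → 3-byte char #6 = E2 8B BD.
Offset 16: leading byte 0xC2 = 11000010 → 2-byte char #7 = C2 A3.
Offset 18: leading byte 0xDE = 11011110 → 2-byte char #8 = DE 8A.
Offset 20: leading byte 0xD2 = 11010010 → 2-byte char #9 = D2 A0.
Leading byte 0xD2 = 11010010 matches 110xxxxx → 2-byte sequence.
Byte 1: 0xD2 = 11010010, payload 10010 (5 bits).
Byte 2: 0xA0 = 10100000 (10xxxxxx ✓), payload 100000.
Concatenate: 10010100000 = 0x4A0 (11 bits → U+04A0).

U+04A0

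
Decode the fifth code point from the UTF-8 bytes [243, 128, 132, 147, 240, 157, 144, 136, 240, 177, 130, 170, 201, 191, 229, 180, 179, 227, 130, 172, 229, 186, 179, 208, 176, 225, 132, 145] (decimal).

U+5D33

Offset 0: leading byte 0xF3 = 11110011 → 4-byte char #1 = F3 80 84 93.
Offset 4: leading byte 0xF0 = 11110000 → 4-byte char #2 = F0 9D 90 88.
Offset 8: leading byte 0xF0 = 11110000 → 4-byte char #3 = F0 B1 82 AA.
Offset 12: leading byte 0xC9 = 11001001 → 2-byte char #4 = C9 BF.
Offset 14: leading byte 0xE5 = 11100101 → 3-byte char #5 = E5 B4 B3.
Leading byte 0xE5 = 11100101 matches 1110xxxx → 3-byte sequence.
Byte 1: 0xE5 = 11100101, payload 0101 (4 bits).
Byte 2: 0xB4 = 10110100 (10xxxxxx ✓), payload 110100.
Byte 3: 0xB3 = 10110011 (10xxxxxx ✓), payload 110011.
Concatenate: 0101110100110011 = 0x5D33 (16 bits → U+5D33).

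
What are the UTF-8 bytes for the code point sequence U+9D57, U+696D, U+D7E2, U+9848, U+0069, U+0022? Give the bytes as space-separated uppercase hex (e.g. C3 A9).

E9 B5 97 E6 A5 AD ED 9F A2 E9 A1 88 69 22

U+9D57: 3-byte form → E9 B5 97.
U+696D: 3-byte form → E6 A5 AD.
U+D7E2: 3-byte form → ED 9F A2.
U+9848: 3-byte form → E9 A1 88.
U+0069: 1-byte form → 69.
U+0022: 1-byte form → 22.
Concatenated (14 bytes): E9 B5 97 E6 A5 AD ED 9F A2 E9 A1 88 69 22.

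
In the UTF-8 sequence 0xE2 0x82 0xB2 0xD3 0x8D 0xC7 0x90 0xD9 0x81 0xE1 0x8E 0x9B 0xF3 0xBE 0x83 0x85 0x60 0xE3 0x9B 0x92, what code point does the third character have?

U+01D0

Offset 0: leading byte 0xE2 = 11100010 → 3-byte char #1 = E2 82 B2.
Offset 3: leading byte 0xD3 = 11010011 → 2-byte char #2 = D3 8D.
Offset 5: leading byte 0xC7 = 11000111 → 2-byte char #3 = C7 90.
Leading byte 0xC7 = 11000111 matches 110xxxxx → 2-byte sequence.
Byte 1: 0xC7 = 11000111, payload 00111 (5 bits).
Byte 2: 0x90 = 10010000 (10xxxxxx ✓), payload 010000.
Concatenate: 00111010000 = 0x1D0 (11 bits → U+01D0).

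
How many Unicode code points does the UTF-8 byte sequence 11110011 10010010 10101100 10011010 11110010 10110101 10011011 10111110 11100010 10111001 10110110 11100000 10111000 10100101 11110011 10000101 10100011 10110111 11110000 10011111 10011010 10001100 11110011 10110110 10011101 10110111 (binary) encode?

7

Byte at offset 0: 0xF3 = 11110011 → 4-byte char (#1). Advance 4.
Byte at offset 4: 0xF2 = 11110010 → 4-byte char (#2). Advance 4.
Byte at offset 8: 0xE2 = 11100010 → 3-byte char (#3). Advance 3.
Byte at offset 11: 0xE0 = 11100000 → 3-byte char (#4). Advance 3.
Byte at offset 14: 0xF3 = 11110011 → 4-byte char (#5). Advance 4.
Byte at offset 18: 0xF0 = 11110000 → 4-byte char (#6). Advance 4.
Byte at offset 22: 0xF3 = 11110011 → 4-byte char (#7). Advance 4.
Reached end at offset 26 after 7 code points.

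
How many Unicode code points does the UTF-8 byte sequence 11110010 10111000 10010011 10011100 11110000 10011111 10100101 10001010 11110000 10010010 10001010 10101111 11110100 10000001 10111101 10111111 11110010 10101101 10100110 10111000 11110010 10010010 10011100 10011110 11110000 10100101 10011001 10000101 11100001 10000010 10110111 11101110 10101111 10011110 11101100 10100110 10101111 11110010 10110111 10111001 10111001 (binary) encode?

11

Byte at offset 0: 0xF2 = 11110010 → 4-byte char (#1). Advance 4.
Byte at offset 4: 0xF0 = 11110000 → 4-byte char (#2). Advance 4.
Byte at offset 8: 0xF0 = 11110000 → 4-byte char (#3). Advance 4.
Byte at offset 12: 0xF4 = 11110100 → 4-byte char (#4). Advance 4.
Byte at offset 16: 0xF2 = 11110010 → 4-byte char (#5). Advance 4.
Byte at offset 20: 0xF2 = 11110010 → 4-byte char (#6). Advance 4.
Byte at offset 24: 0xF0 = 11110000 → 4-byte char (#7). Advance 4.
Byte at offset 28: 0xE1 = 11100001 → 3-byte char (#8). Advance 3.
Byte at offset 31: 0xEE = 11101110 → 3-byte char (#9). Advance 3.
Byte at offset 34: 0xEC = 11101100 → 3-byte char (#10). Advance 3.
Byte at offset 37: 0xF2 = 11110010 → 4-byte char (#11). Advance 4.
Reached end at offset 41 after 11 code points.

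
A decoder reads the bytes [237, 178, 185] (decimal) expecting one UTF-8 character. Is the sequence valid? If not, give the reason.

invalid (encodes a surrogate (U+D800–U+DFFF))

Structurally a 3-byte sequence; payload = 0xDCB9.
But 0xDCB9 is in U+D800–U+DFFF, the surrogate range. Surrogates are not Unicode scalar values and are forbidden in UTF-8.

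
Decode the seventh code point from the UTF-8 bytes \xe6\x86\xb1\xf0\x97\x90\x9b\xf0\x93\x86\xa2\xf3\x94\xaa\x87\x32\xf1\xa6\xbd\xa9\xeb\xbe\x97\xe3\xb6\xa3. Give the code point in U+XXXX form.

U+BF97

Offset 0: leading byte 0xE6 = 11100110 → 3-byte char #1 = E6 86 B1.
Offset 3: leading byte 0xF0 = 11110000 → 4-byte char #2 = F0 97 90 9B.
Offset 7: leading byte 0xF0 = 11110000 → 4-byte char #3 = F0 93 86 A2.
Offset 11: leading byte 0xF3 = 11110011 → 4-byte char #4 = F3 94 AA 87.
Offset 15: leading byte 0x32 = 00110010 → 1-byte char #5 = 32.
Offset 16: leading byte 0xF1 = 11110001 → 4-byte char #6 = F1 A6 BD A9.
Offset 20: leading byte 0xEB = 11101011 → 3-byte char #7 = EB BE 97.
Leading byte 0xEB = 11101011 matches 1110xxxx → 3-byte sequence.
Byte 1: 0xEB = 11101011, payload 1011 (4 bits).
Byte 2: 0xBE = 10111110 (10xxxxxx ✓), payload 111110.
Byte 3: 0x97 = 10010111 (10xxxxxx ✓), payload 010111.
Concatenate: 1011111110010111 = 0xBF97 (16 bits → U+BF97).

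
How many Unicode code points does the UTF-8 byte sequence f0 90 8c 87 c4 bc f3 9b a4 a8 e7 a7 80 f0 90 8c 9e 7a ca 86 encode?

Byte at offset 0: 0xF0 = 11110000 → 4-byte char (#1). Advance 4.
Byte at offset 4: 0xC4 = 11000100 → 2-byte char (#2). Advance 2.
Byte at offset 6: 0xF3 = 11110011 → 4-byte char (#3). Advance 4.
Byte at offset 10: 0xE7 = 11100111 → 3-byte char (#4). Advance 3.
Byte at offset 13: 0xF0 = 11110000 → 4-byte char (#5). Advance 4.
Byte at offset 17: 0x7A = 01111010 → 1-byte char (#6). Advance 1.
Byte at offset 18: 0xCA = 11001010 → 2-byte char (#7). Advance 2.
Reached end at offset 20 after 7 code points.

7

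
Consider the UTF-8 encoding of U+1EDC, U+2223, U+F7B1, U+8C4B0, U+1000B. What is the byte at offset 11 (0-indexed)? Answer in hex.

0x92

U+1EDC → 3-byte form E1 BB 9C at offsets 0–2.
U+2223 → 3-byte form E2 88 A3 at offsets 3–5.
U+F7B1 → 3-byte form EF 9E B1 at offsets 6–8.
U+8C4B0 → 4-byte form F2 8C 92 B0 at offsets 9–12.
Offset 11 falls in char 4's range; it's byte 3 of F2 8C 92 B0 = 0x92.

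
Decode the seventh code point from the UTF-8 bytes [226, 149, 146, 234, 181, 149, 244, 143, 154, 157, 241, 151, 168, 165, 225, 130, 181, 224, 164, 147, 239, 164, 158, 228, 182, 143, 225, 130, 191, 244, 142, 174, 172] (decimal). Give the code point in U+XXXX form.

Offset 0: leading byte 0xE2 = 11100010 → 3-byte char #1 = E2 95 92.
Offset 3: leading byte 0xEA = 11101010 → 3-byte char #2 = EA B5 95.
Offset 6: leading byte 0xF4 = 11110100 → 4-byte char #3 = F4 8F 9A 9D.
Offset 10: leading byte 0xF1 = 11110001 → 4-byte char #4 = F1 97 A8 A5.
Offset 14: leading byte 0xE1 = 11100001 → 3-byte char #5 = E1 82 B5.
Offset 17: leading byte 0xE0 = 11100000 → 3-byte char #6 = E0 A4 93.
Offset 20: leading byte 0xEF = 11101111 → 3-byte char #7 = EF A4 9E.
Leading byte 0xEF = 11101111 matches 1110xxxx → 3-byte sequence.
Byte 1: 0xEF = 11101111, payload 1111 (4 bits).
Byte 2: 0xA4 = 10100100 (10xxxxxx ✓), payload 100100.
Byte 3: 0x9E = 10011110 (10xxxxxx ✓), payload 011110.
Concatenate: 1111100100011110 = 0xF91E (16 bits → U+F91E).

U+F91E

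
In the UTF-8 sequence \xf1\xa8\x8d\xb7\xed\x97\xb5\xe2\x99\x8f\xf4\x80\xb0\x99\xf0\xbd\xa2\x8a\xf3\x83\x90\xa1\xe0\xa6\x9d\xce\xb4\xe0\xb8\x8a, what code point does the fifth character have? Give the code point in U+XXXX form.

Offset 0: leading byte 0xF1 = 11110001 → 4-byte char #1 = F1 A8 8D B7.
Offset 4: leading byte 0xED = 11101101 → 3-byte char #2 = ED 97 B5.
Offset 7: leading byte 0xE2 = 11100010 → 3-byte char #3 = E2 99 8F.
Offset 10: leading byte 0xF4 = 11110100 → 4-byte char #4 = F4 80 B0 99.
Offset 14: leading byte 0xF0 = 11110000 → 4-byte char #5 = F0 BD A2 8A.
Leading byte 0xF0 = 11110000 matches 11110xxx → 4-byte sequence.
Byte 1: 0xF0 = 11110000, payload 000 (3 bits).
Byte 2: 0xBD = 10111101 (10xxxxxx ✓), payload 111101.
Byte 3: 0xA2 = 10100010 (10xxxxxx ✓), payload 100010.
Byte 4: 0x8A = 10001010 (10xxxxxx ✓), payload 001010.
Concatenate: 000111101100010001010 = 0x3D88A (21 bits → U+3D88A).

U+3D88A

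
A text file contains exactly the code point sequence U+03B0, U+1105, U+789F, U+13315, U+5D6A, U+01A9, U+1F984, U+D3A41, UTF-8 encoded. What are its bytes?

CE B0 E1 84 85 E7 A2 9F F0 93 8C 95 E5 B5 AA C6 A9 F0 9F A6 84 F3 93 A9 81

U+03B0: 2-byte form → CE B0.
U+1105: 3-byte form → E1 84 85.
U+789F: 3-byte form → E7 A2 9F.
U+13315: 4-byte form → F0 93 8C 95.
U+5D6A: 3-byte form → E5 B5 AA.
U+01A9: 2-byte form → C6 A9.
U+1F984: 4-byte form → F0 9F A6 84.
U+D3A41: 4-byte form → F3 93 A9 81.
Concatenated (25 bytes): CE B0 E1 84 85 E7 A2 9F F0 93 8C 95 E5 B5 AA C6 A9 F0 9F A6 84 F3 93 A9 81.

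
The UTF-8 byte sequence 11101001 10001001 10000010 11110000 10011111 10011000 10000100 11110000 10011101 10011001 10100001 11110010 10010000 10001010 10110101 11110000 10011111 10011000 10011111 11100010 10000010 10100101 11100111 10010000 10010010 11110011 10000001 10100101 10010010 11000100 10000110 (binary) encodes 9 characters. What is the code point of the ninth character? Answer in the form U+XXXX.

U+0106

Offset 0: leading byte 0xE9 = 11101001 → 3-byte char #1 = E9 89 82.
Offset 3: leading byte 0xF0 = 11110000 → 4-byte char #2 = F0 9F 98 84.
Offset 7: leading byte 0xF0 = 11110000 → 4-byte char #3 = F0 9D 99 A1.
Offset 11: leading byte 0xF2 = 11110010 → 4-byte char #4 = F2 90 8A B5.
Offset 15: leading byte 0xF0 = 11110000 → 4-byte char #5 = F0 9F 98 9F.
Offset 19: leading byte 0xE2 = 11100010 → 3-byte char #6 = E2 82 A5.
Offset 22: leading byte 0xE7 = 11100111 → 3-byte char #7 = E7 90 92.
Offset 25: leading byte 0xF3 = 11110011 → 4-byte char #8 = F3 81 A5 92.
Offset 29: leading byte 0xC4 = 11000100 → 2-byte char #9 = C4 86.
Leading byte 0xC4 = 11000100 matches 110xxxxx → 2-byte sequence.
Byte 1: 0xC4 = 11000100, payload 00100 (5 bits).
Byte 2: 0x86 = 10000110 (10xxxxxx ✓), payload 000110.
Concatenate: 00100000110 = 0x106 (11 bits → U+0106).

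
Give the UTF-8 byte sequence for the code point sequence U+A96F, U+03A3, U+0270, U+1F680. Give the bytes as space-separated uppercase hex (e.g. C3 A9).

EA A5 AF CE A3 C9 B0 F0 9F 9A 80

U+A96F: 3-byte form → EA A5 AF.
U+03A3: 2-byte form → CE A3.
U+0270: 2-byte form → C9 B0.
U+1F680: 4-byte form → F0 9F 9A 80.
Concatenated (11 bytes): EA A5 AF CE A3 C9 B0 F0 9F 9A 80.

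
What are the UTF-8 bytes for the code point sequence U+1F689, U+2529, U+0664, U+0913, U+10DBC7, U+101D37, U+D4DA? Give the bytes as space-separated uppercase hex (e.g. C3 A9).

U+1F689: 4-byte form → F0 9F 9A 89.
U+2529: 3-byte form → E2 94 A9.
U+0664: 2-byte form → D9 A4.
U+0913: 3-byte form → E0 A4 93.
U+10DBC7: 4-byte form → F4 8D AF 87.
U+101D37: 4-byte form → F4 81 B4 B7.
U+D4DA: 3-byte form → ED 93 9A.
Concatenated (23 bytes): F0 9F 9A 89 E2 94 A9 D9 A4 E0 A4 93 F4 8D AF 87 F4 81 B4 B7 ED 93 9A.

F0 9F 9A 89 E2 94 A9 D9 A4 E0 A4 93 F4 8D AF 87 F4 81 B4 B7 ED 93 9A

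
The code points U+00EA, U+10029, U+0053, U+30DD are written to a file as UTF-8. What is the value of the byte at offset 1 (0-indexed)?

U+00EA → 2-byte form C3 AA at offsets 0–1.
Offset 1 falls in char 1's range; it's byte 2 of C3 AA = 0xAA.

0xAA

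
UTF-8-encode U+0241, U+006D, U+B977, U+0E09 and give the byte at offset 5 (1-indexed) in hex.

1-indexed offset 5 is 0-indexed offset 4.
U+0241 → 2-byte form C9 81 at offsets 0–1.
U+006D → 1-byte form 6D at offsets 2–2.
U+B977 → 3-byte form EB A5 B7 at offsets 3–5.
Offset 4 falls in char 3's range; it's byte 2 of EB A5 B7 = 0xA5.

0xA5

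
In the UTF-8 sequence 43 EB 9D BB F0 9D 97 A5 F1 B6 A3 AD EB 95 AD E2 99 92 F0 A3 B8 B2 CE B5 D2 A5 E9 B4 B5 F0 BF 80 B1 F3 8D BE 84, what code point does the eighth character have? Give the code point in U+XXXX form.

U+03B5

Offset 0: leading byte 0x43 = 01000011 → 1-byte char #1 = 43.
Offset 1: leading byte 0xEB = 11101011 → 3-byte char #2 = EB 9D BB.
Offset 4: leading byte 0xF0 = 11110000 → 4-byte char #3 = F0 9D 97 A5.
Offset 8: leading byte 0xF1 = 11110001 → 4-byte char #4 = F1 B6 A3 AD.
Offset 12: leading byte 0xEB = 11101011 → 3-byte char #5 = EB 95 AD.
Offset 15: leading byte 0xE2 = 11100010 → 3-byte char #6 = E2 99 92.
Offset 18: leading byte 0xF0 = 11110000 → 4-byte char #7 = F0 A3 B8 B2.
Offset 22: leading byte 0xCE = 11001110 → 2-byte char #8 = CE B5.
Leading byte 0xCE = 11001110 matches 110xxxxx → 2-byte sequence.
Byte 1: 0xCE = 11001110, payload 01110 (5 bits).
Byte 2: 0xB5 = 10110101 (10xxxxxx ✓), payload 110101.
Concatenate: 01110110101 = 0x3B5 (11 bits → U+03B5).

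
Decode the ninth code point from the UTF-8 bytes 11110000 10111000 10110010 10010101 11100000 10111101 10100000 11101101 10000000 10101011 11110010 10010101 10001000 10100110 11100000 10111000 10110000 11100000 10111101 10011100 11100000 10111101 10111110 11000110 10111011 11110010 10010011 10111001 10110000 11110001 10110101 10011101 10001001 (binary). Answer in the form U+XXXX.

Offset 0: leading byte 0xF0 = 11110000 → 4-byte char #1 = F0 B8 B2 95.
Offset 4: leading byte 0xE0 = 11100000 → 3-byte char #2 = E0 BD A0.
Offset 7: leading byte 0xED = 11101101 → 3-byte char #3 = ED 80 AB.
Offset 10: leading byte 0xF2 = 11110010 → 4-byte char #4 = F2 95 88 A6.
Offset 14: leading byte 0xE0 = 11100000 → 3-byte char #5 = E0 B8 B0.
Offset 17: leading byte 0xE0 = 11100000 → 3-byte char #6 = E0 BD 9C.
Offset 20: leading byte 0xE0 = 11100000 → 3-byte char #7 = E0 BD BE.
Offset 23: leading byte 0xC6 = 11000110 → 2-byte char #8 = C6 BB.
Offset 25: leading byte 0xF2 = 11110010 → 4-byte char #9 = F2 93 B9 B0.
Leading byte 0xF2 = 11110010 matches 11110xxx → 4-byte sequence.
Byte 1: 0xF2 = 11110010, payload 010 (3 bits).
Byte 2: 0x93 = 10010011 (10xxxxxx ✓), payload 010011.
Byte 3: 0xB9 = 10111001 (10xxxxxx ✓), payload 111001.
Byte 4: 0xB0 = 10110000 (10xxxxxx ✓), payload 110000.
Concatenate: 010010011111001110000 = 0x93E70 (21 bits → U+93E70).

U+93E70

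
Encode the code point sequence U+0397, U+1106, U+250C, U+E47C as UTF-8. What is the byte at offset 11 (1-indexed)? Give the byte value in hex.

0xBC

1-indexed offset 11 is 0-indexed offset 10.
U+0397 → 2-byte form CE 97 at offsets 0–1.
U+1106 → 3-byte form E1 84 86 at offsets 2–4.
U+250C → 3-byte form E2 94 8C at offsets 5–7.
U+E47C → 3-byte form EE 91 BC at offsets 8–10.
Offset 10 falls in char 4's range; it's byte 3 of EE 91 BC = 0xBC.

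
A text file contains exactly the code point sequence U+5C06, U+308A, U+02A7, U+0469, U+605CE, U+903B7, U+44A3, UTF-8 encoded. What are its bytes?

E5 B0 86 E3 82 8A CA A7 D1 A9 F1 A0 97 8E F2 90 8E B7 E4 92 A3

U+5C06: 3-byte form → E5 B0 86.
U+308A: 3-byte form → E3 82 8A.
U+02A7: 2-byte form → CA A7.
U+0469: 2-byte form → D1 A9.
U+605CE: 4-byte form → F1 A0 97 8E.
U+903B7: 4-byte form → F2 90 8E B7.
U+44A3: 3-byte form → E4 92 A3.
Concatenated (21 bytes): E5 B0 86 E3 82 8A CA A7 D1 A9 F1 A0 97 8E F2 90 8E B7 E4 92 A3.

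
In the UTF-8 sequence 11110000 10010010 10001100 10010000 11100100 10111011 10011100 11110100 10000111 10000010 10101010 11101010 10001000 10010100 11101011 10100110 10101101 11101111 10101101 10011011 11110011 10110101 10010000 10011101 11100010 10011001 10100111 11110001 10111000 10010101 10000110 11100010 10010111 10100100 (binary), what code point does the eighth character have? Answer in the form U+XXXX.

U+2667

Offset 0: leading byte 0xF0 = 11110000 → 4-byte char #1 = F0 92 8C 90.
Offset 4: leading byte 0xE4 = 11100100 → 3-byte char #2 = E4 BB 9C.
Offset 7: leading byte 0xF4 = 11110100 → 4-byte char #3 = F4 87 82 AA.
Offset 11: leading byte 0xEA = 11101010 → 3-byte char #4 = EA 88 94.
Offset 14: leading byte 0xEB = 11101011 → 3-byte char #5 = EB A6 AD.
Offset 17: leading byte 0xEF = 11101111 → 3-byte char #6 = EF AD 9B.
Offset 20: leading byte 0xF3 = 11110011 → 4-byte char #7 = F3 B5 90 9D.
Offset 24: leading byte 0xE2 = 11100010 → 3-byte char #8 = E2 99 A7.
Leading byte 0xE2 = 11100010 matches 1110xxxx → 3-byte sequence.
Byte 1: 0xE2 = 11100010, payload 0010 (4 bits).
Byte 2: 0x99 = 10011001 (10xxxxxx ✓), payload 011001.
Byte 3: 0xA7 = 10100111 (10xxxxxx ✓), payload 100111.
Concatenate: 0010011001100111 = 0x2667 (16 bits → U+2667).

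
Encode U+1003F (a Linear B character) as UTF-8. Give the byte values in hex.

F0 90 80 BF

U+1003F = 0x1003F = 65599 decimal. In range U+10000–U+10FFFF → 4-byte form: 11110xxx 10xxxxxx 10xxxxxx 10xxxxxx.
Binary (21 bits): 000010000000000111111.
Split 3+6+6+6: 000 | 010000 | 000000 | 111111.
Byte 1: 11110000 = 0xF0.
Byte 2: 10010000 = 0x90.
Byte 3: 10000000 = 0x80.
Byte 4: 10111111 = 0xBF.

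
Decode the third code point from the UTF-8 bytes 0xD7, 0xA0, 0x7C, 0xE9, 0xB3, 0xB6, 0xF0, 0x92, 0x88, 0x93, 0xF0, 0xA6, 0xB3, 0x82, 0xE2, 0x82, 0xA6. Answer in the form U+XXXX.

Offset 0: leading byte 0xD7 = 11010111 → 2-byte char #1 = D7 A0.
Offset 2: leading byte 0x7C = 01111100 → 1-byte char #2 = 7C.
Offset 3: leading byte 0xE9 = 11101001 → 3-byte char #3 = E9 B3 B6.
Leading byte 0xE9 = 11101001 matches 1110xxxx → 3-byte sequence.
Byte 1: 0xE9 = 11101001, payload 1001 (4 bits).
Byte 2: 0xB3 = 10110011 (10xxxxxx ✓), payload 110011.
Byte 3: 0xB6 = 10110110 (10xxxxxx ✓), payload 110110.
Concatenate: 1001110011110110 = 0x9CF6 (16 bits → U+9CF6).

U+9CF6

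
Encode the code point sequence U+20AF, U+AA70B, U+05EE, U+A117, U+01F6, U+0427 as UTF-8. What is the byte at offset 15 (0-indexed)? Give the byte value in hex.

U+20AF → 3-byte form E2 82 AF at offsets 0–2.
U+AA70B → 4-byte form F2 AA 9C 8B at offsets 3–6.
U+05EE → 2-byte form D7 AE at offsets 7–8.
U+A117 → 3-byte form EA 84 97 at offsets 9–11.
U+01F6 → 2-byte form C7 B6 at offsets 12–13.
U+0427 → 2-byte form D0 A7 at offsets 14–15.
Offset 15 falls in char 6's range; it's byte 2 of D0 A7 = 0xA7.

0xA7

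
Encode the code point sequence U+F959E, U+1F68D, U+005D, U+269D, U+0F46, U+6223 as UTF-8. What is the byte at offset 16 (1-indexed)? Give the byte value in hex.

1-indexed offset 16 is 0-indexed offset 15.
U+F959E → 4-byte form F3 B9 96 9E at offsets 0–3.
U+1F68D → 4-byte form F0 9F 9A 8D at offsets 4–7.
U+005D → 1-byte form 5D at offsets 8–8.
U+269D → 3-byte form E2 9A 9D at offsets 9–11.
U+0F46 → 3-byte form E0 BD 86 at offsets 12–14.
U+6223 → 3-byte form E6 88 A3 at offsets 15–17.
Offset 15 falls in char 6's range; it's byte 1 of E6 88 A3 = 0xE6.

0xE6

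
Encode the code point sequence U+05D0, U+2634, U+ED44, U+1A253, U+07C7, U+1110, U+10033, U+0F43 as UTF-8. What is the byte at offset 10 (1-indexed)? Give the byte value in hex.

1-indexed offset 10 is 0-indexed offset 9.
U+05D0 → 2-byte form D7 90 at offsets 0–1.
U+2634 → 3-byte form E2 98 B4 at offsets 2–4.
U+ED44 → 3-byte form EE B5 84 at offsets 5–7.
U+1A253 → 4-byte form F0 9A 89 93 at offsets 8–11.
Offset 9 falls in char 4's range; it's byte 2 of F0 9A 89 93 = 0x9A.

0x9A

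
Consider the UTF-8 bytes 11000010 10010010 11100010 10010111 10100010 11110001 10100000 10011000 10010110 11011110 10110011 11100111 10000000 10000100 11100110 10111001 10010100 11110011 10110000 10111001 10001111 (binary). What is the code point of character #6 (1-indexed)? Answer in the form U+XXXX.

Offset 0: leading byte 0xC2 = 11000010 → 2-byte char #1 = C2 92.
Offset 2: leading byte 0xE2 = 11100010 → 3-byte char #2 = E2 97 A2.
Offset 5: leading byte 0xF1 = 11110001 → 4-byte char #3 = F1 A0 98 96.
Offset 9: leading byte 0xDE = 11011110 → 2-byte char #4 = DE B3.
Offset 11: leading byte 0xE7 = 11100111 → 3-byte char #5 = E7 80 84.
Offset 14: leading byte 0xE6 = 11100110 → 3-byte char #6 = E6 B9 94.
Leading byte 0xE6 = 11100110 matches 1110xxxx → 3-byte sequence.
Byte 1: 0xE6 = 11100110, payload 0110 (4 bits).
Byte 2: 0xB9 = 10111001 (10xxxxxx ✓), payload 111001.
Byte 3: 0x94 = 10010100 (10xxxxxx ✓), payload 010100.
Concatenate: 0110111001010100 = 0x6E54 (16 bits → U+6E54).

U+6E54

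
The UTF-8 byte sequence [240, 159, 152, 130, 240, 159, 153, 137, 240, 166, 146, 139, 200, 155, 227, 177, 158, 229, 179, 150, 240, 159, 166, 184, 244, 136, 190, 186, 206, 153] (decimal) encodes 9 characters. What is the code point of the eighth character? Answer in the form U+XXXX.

U+108FBA

Offset 0: leading byte 0xF0 = 11110000 → 4-byte char #1 = F0 9F 98 82.
Offset 4: leading byte 0xF0 = 11110000 → 4-byte char #2 = F0 9F 99 89.
Offset 8: leading byte 0xF0 = 11110000 → 4-byte char #3 = F0 A6 92 8B.
Offset 12: leading byte 0xC8 = 11001000 → 2-byte char #4 = C8 9B.
Offset 14: leading byte 0xE3 = 11100011 → 3-byte char #5 = E3 B1 9E.
Offset 17: leading byte 0xE5 = 11100101 → 3-byte char #6 = E5 B3 96.
Offset 20: leading byte 0xF0 = 11110000 → 4-byte char #7 = F0 9F A6 B8.
Offset 24: leading byte 0xF4 = 11110100 → 4-byte char #8 = F4 88 BE BA.
Leading byte 0xF4 = 11110100 matches 11110xxx → 4-byte sequence.
Byte 1: 0xF4 = 11110100, payload 100 (3 bits).
Byte 2: 0x88 = 10001000 (10xxxxxx ✓), payload 001000.
Byte 3: 0xBE = 10111110 (10xxxxxx ✓), payload 111110.
Byte 4: 0xBA = 10111010 (10xxxxxx ✓), payload 111010.
Concatenate: 100001000111110111010 = 0x108FBA (21 bits → U+108FBA).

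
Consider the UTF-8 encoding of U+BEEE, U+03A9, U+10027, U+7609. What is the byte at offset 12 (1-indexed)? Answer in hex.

1-indexed offset 12 is 0-indexed offset 11.
U+BEEE → 3-byte form EB BB AE at offsets 0–2.
U+03A9 → 2-byte form CE A9 at offsets 3–4.
U+10027 → 4-byte form F0 90 80 A7 at offsets 5–8.
U+7609 → 3-byte form E7 98 89 at offsets 9–11.
Offset 11 falls in char 4's range; it's byte 3 of E7 98 89 = 0x89.

0x89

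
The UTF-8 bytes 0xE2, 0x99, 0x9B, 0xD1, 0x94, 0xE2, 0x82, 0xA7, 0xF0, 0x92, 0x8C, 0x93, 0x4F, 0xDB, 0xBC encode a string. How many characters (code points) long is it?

6

Byte at offset 0: 0xE2 = 11100010 → 3-byte char (#1). Advance 3.
Byte at offset 3: 0xD1 = 11010001 → 2-byte char (#2). Advance 2.
Byte at offset 5: 0xE2 = 11100010 → 3-byte char (#3). Advance 3.
Byte at offset 8: 0xF0 = 11110000 → 4-byte char (#4). Advance 4.
Byte at offset 12: 0x4F = 01001111 → 1-byte char (#5). Advance 1.
Byte at offset 13: 0xDB = 11011011 → 2-byte char (#6). Advance 2.
Reached end at offset 15 after 6 code points.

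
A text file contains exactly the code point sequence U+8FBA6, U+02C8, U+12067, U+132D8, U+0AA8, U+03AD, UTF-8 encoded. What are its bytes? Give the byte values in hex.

U+8FBA6: 4-byte form → F2 8F AE A6.
U+02C8: 2-byte form → CB 88.
U+12067: 4-byte form → F0 92 81 A7.
U+132D8: 4-byte form → F0 93 8B 98.
U+0AA8: 3-byte form → E0 AA A8.
U+03AD: 2-byte form → CE AD.
Concatenated (19 bytes): F2 8F AE A6 CB 88 F0 92 81 A7 F0 93 8B 98 E0 AA A8 CE AD.

F2 8F AE A6 CB 88 F0 92 81 A7 F0 93 8B 98 E0 AA A8 CE AD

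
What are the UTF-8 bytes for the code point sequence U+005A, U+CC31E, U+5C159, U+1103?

5A F3 8C 8C 9E F1 9C 85 99 E1 84 83

U+005A: 1-byte form → 5A.
U+CC31E: 4-byte form → F3 8C 8C 9E.
U+5C159: 4-byte form → F1 9C 85 99.
U+1103: 3-byte form → E1 84 83.
Concatenated (12 bytes): 5A F3 8C 8C 9E F1 9C 85 99 E1 84 83.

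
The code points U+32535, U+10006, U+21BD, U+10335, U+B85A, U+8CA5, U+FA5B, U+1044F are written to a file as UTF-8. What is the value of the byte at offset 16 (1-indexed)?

1-indexed offset 16 is 0-indexed offset 15.
U+32535 → 4-byte form F0 B2 94 B5 at offsets 0–3.
U+10006 → 4-byte form F0 90 80 86 at offsets 4–7.
U+21BD → 3-byte form E2 86 BD at offsets 8–10.
U+10335 → 4-byte form F0 90 8C B5 at offsets 11–14.
U+B85A → 3-byte form EB A1 9A at offsets 15–17.
Offset 15 falls in char 5's range; it's byte 1 of EB A1 9A = 0xEB.

0xEB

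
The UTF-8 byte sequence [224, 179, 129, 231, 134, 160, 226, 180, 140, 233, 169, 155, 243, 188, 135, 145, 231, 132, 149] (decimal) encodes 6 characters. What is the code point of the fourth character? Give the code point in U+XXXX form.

U+9A5B

Offset 0: leading byte 0xE0 = 11100000 → 3-byte char #1 = E0 B3 81.
Offset 3: leading byte 0xE7 = 11100111 → 3-byte char #2 = E7 86 A0.
Offset 6: leading byte 0xE2 = 11100010 → 3-byte char #3 = E2 B4 8C.
Offset 9: leading byte 0xE9 = 11101001 → 3-byte char #4 = E9 A9 9B.
Leading byte 0xE9 = 11101001 matches 1110xxxx → 3-byte sequence.
Byte 1: 0xE9 = 11101001, payload 1001 (4 bits).
Byte 2: 0xA9 = 10101001 (10xxxxxx ✓), payload 101001.
Byte 3: 0x9B = 10011011 (10xxxxxx ✓), payload 011011.
Concatenate: 1001101001011011 = 0x9A5B (16 bits → U+9A5B).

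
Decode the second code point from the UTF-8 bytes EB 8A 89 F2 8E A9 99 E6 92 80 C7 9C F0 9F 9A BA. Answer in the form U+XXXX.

Offset 0: leading byte 0xEB = 11101011 → 3-byte char #1 = EB 8A 89.
Offset 3: leading byte 0xF2 = 11110010 → 4-byte char #2 = F2 8E A9 99.
Leading byte 0xF2 = 11110010 matches 11110xxx → 4-byte sequence.
Byte 1: 0xF2 = 11110010, payload 010 (3 bits).
Byte 2: 0x8E = 10001110 (10xxxxxx ✓), payload 001110.
Byte 3: 0xA9 = 10101001 (10xxxxxx ✓), payload 101001.
Byte 4: 0x99 = 10011001 (10xxxxxx ✓), payload 011001.
Concatenate: 010001110101001011001 = 0x8EA59 (21 bits → U+8EA59).

U+8EA59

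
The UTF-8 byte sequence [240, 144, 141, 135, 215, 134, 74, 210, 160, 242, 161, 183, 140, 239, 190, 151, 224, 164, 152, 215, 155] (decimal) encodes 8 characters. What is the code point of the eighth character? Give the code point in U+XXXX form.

Offset 0: leading byte 0xF0 = 11110000 → 4-byte char #1 = F0 90 8D 87.
Offset 4: leading byte 0xD7 = 11010111 → 2-byte char #2 = D7 86.
Offset 6: leading byte 0x4A = 01001010 → 1-byte char #3 = 4A.
Offset 7: leading byte 0xD2 = 11010010 → 2-byte char #4 = D2 A0.
Offset 9: leading byte 0xF2 = 11110010 → 4-byte char #5 = F2 A1 B7 8C.
Offset 13: leading byte 0xEF = 11101111 → 3-byte char #6 = EF BE 97.
Offset 16: leading byte 0xE0 = 11100000 → 3-byte char #7 = E0 A4 98.
Offset 19: leading byte 0xD7 = 11010111 → 2-byte char #8 = D7 9B.
Leading byte 0xD7 = 11010111 matches 110xxxxx → 2-byte sequence.
Byte 1: 0xD7 = 11010111, payload 10111 (5 bits).
Byte 2: 0x9B = 10011011 (10xxxxxx ✓), payload 011011.
Concatenate: 10111011011 = 0x5DB (11 bits → U+05DB).

U+05DB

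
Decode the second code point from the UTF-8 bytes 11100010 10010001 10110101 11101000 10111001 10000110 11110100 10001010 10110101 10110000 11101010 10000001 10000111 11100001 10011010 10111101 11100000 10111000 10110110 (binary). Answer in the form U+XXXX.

Offset 0: leading byte 0xE2 = 11100010 → 3-byte char #1 = E2 91 B5.
Offset 3: leading byte 0xE8 = 11101000 → 3-byte char #2 = E8 B9 86.
Leading byte 0xE8 = 11101000 matches 1110xxxx → 3-byte sequence.
Byte 1: 0xE8 = 11101000, payload 1000 (4 bits).
Byte 2: 0xB9 = 10111001 (10xxxxxx ✓), payload 111001.
Byte 3: 0x86 = 10000110 (10xxxxxx ✓), payload 000110.
Concatenate: 1000111001000110 = 0x8E46 (16 bits → U+8E46).

U+8E46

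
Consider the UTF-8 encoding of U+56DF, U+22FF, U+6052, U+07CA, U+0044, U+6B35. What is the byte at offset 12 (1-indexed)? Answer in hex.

1-indexed offset 12 is 0-indexed offset 11.
U+56DF → 3-byte form E5 9B 9F at offsets 0–2.
U+22FF → 3-byte form E2 8B BF at offsets 3–5.
U+6052 → 3-byte form E6 81 92 at offsets 6–8.
U+07CA → 2-byte form DF 8A at offsets 9–10.
U+0044 → 1-byte form 44 at offsets 11–11.
Offset 11 falls in char 5's range; it's byte 1 of 44 = 0x44.

0x44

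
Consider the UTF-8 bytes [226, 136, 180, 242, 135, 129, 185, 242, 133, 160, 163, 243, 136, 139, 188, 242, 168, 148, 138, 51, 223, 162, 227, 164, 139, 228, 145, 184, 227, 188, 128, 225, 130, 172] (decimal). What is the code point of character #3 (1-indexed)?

Offset 0: leading byte 0xE2 = 11100010 → 3-byte char #1 = E2 88 B4.
Offset 3: leading byte 0xF2 = 11110010 → 4-byte char #2 = F2 87 81 B9.
Offset 7: leading byte 0xF2 = 11110010 → 4-byte char #3 = F2 85 A0 A3.
Leading byte 0xF2 = 11110010 matches 11110xxx → 4-byte sequence.
Byte 1: 0xF2 = 11110010, payload 010 (3 bits).
Byte 2: 0x85 = 10000101 (10xxxxxx ✓), payload 000101.
Byte 3: 0xA0 = 10100000 (10xxxxxx ✓), payload 100000.
Byte 4: 0xA3 = 10100011 (10xxxxxx ✓), payload 100011.
Concatenate: 010000101100000100011 = 0x85823 (21 bits → U+85823).

U+85823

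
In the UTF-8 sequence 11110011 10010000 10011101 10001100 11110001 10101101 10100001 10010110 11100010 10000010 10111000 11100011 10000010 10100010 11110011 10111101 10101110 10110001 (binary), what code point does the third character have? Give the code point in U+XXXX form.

Offset 0: leading byte 0xF3 = 11110011 → 4-byte char #1 = F3 90 9D 8C.
Offset 4: leading byte 0xF1 = 11110001 → 4-byte char #2 = F1 AD A1 96.
Offset 8: leading byte 0xE2 = 11100010 → 3-byte char #3 = E2 82 B8.
Leading byte 0xE2 = 11100010 matches 1110xxxx → 3-byte sequence.
Byte 1: 0xE2 = 11100010, payload 0010 (4 bits).
Byte 2: 0x82 = 10000010 (10xxxxxx ✓), payload 000010.
Byte 3: 0xB8 = 10111000 (10xxxxxx ✓), payload 111000.
Concatenate: 0010000010111000 = 0x20B8 (16 bits → U+20B8).

U+20B8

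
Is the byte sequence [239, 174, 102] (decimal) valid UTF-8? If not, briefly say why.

invalid (non-continuation byte where continuation expected)

Leading byte 0xEF = 11101111 → 3-byte form.
Byte 3 is 0x66 = 01100110, which is not 10xxxxxx — expected a continuation byte.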